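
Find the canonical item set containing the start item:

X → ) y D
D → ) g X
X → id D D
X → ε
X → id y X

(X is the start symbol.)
{ [X → . ) y D], [X → . id D D], [X → . id y X], [X → .], [X' → . X] }

First, augment the grammar with X' → X
I₀ = CLOSURE({ [X' → . X] }):
  [X' → . X] has the dot before X: add [X → . ) y D], [X → . id D D], [X → .], [X → . id y X]
No further items can be added.

I₀ = { [X → . ) y D], [X → . id D D], [X → . id y X], [X → .], [X' → . X] }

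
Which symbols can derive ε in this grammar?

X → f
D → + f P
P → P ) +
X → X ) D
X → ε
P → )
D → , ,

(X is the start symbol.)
A non-terminal is nullable if it can derive ε (the empty string): either it has an ε-production, or it has a production whose right-hand side consists entirely of nullable non-terminals.

ε-productions: X → ε
So X is immediately nullable.
No further non-terminal can be added: every production for the remaining non-terminals contains a terminal or a non-nullable non-terminal.
Nullable = { 'X' }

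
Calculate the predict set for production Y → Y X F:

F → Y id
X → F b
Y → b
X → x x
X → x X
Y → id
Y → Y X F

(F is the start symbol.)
{ 'b', 'id' }

PREDICT(Y → Y X F) = (FIRST(RHS) \ {ε}) ∪ (FOLLOW(Y) if ε ∈ FIRST(RHS), i.e. RHS ⇒* ε)
FIRST(Y) = { 'b', 'id' }
FIRST(Y X F) = { 'b', 'id' }
ε ∉ FIRST(Y X F), so FOLLOW(Y) is not added.
PREDICT(Y → Y X F) = { 'b', 'id' }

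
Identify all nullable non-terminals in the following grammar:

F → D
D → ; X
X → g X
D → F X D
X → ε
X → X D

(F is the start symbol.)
A non-terminal is nullable if it can derive ε (the empty string): either it has an ε-production, or it has a production whose right-hand side consists entirely of nullable non-terminals.

ε-productions: X → ε
So X is immediately nullable.
No further non-terminal can be added: every production for the remaining non-terminals contains a terminal or a non-nullable non-terminal.
Nullable = { 'X' }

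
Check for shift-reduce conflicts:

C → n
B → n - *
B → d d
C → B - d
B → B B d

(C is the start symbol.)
Yes — I4: [C → n .] vs [B → n . - *]; I11: [B → B B d .] vs [B → d . d]

A shift-reduce conflict occurs when an LR(0) state has both:
  - a complete (reduce) item [A → α .] (dot at the end), and
  - a shift item [B → β . c γ] (dot before a terminal).

Augment with C' → C and build the canonical LR(0) collection (I0 = CLOSURE({[C' → . C]}), then GOTO on every symbol after a dot until no new states appear). It has 13 states:
  I0: { [B → . B B d], [B → . d d], [B → . n - *], [C → . B - d], [C → . n], [C' → . C] }  — shift
  I1: { [B → . B B d], [B → . d d], [B → . n - *], [B → B . B d], [C → B . - d] }  — shift
  I2: { [C' → C .] }  — accept
  I3: { [B → d . d] }  — shift
  I4: { [B → n . - *], [C → n .] }  — shift, reduce
  I5: { [B → n - . *] }  — shift
  I6: { [B → n - * .] }  — reduce
  I7: { [B → d d .] }  — reduce
  I8: { [C → B - . d] }  — shift
  I9: { [B → . B B d], [B → . d d], [B → . n - *], [B → B . B d], [B → B B . d] }  — shift
  I10: { [B → n . - *] }  — shift
  I11: { [B → B B d .], [B → d . d] }  — shift, reduce
  I12: { [C → B - d .] }  — reduce

I4 contains reduce item [C → n .] and shift item [B → n . - *] — shift-reduce conflict.
I11 contains reduce item [B → B B d .] and shift item [B → d . d] — shift-reduce conflict.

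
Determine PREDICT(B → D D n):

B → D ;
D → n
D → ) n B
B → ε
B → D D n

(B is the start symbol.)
PREDICT(B → D D n) = (FIRST(RHS) \ {ε}) ∪ (FOLLOW(B) if ε ∈ FIRST(RHS), i.e. RHS ⇒* ε)
FIRST(D) = { ')', 'n' }
FIRST(D D n) = { ')', 'n' }
ε ∉ FIRST(D D n), so FOLLOW(B) is not added.
PREDICT(B → D D n) = { ')', 'n' }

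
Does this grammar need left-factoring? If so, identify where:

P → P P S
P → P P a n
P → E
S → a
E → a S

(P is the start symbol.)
Left-factoring is needed when two productions for the same non-terminal
share a common prefix on the right-hand side.

Productions for P:
  P → P P S
  P → P P a n
  P → E

Found common prefix 'P P' in productions for P

Answer: Yes, P has productions with common prefix 'P P'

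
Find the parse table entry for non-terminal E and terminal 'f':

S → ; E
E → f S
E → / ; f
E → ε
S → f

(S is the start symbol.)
To find M[E, 'f'], we find productions for E where 'f' is in the predict set (PREDICT(N → α) = (FIRST(α) \ {ε}) ∪ (FOLLOW(N) if α ⇒* ε)).

Relevant sets:
  FOLLOW(E) = { $ }

E → f S: PREDICT = { 'f' }
  'f' is in predict set, so this production goes in M[E, 'f']
E → / ; f: PREDICT = { '/' }
E → ε: PREDICT = { $ }

M[E, 'f'] = E → f S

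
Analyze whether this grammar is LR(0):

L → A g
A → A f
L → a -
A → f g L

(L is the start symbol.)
Yes, the grammar is LR(0)

Augment with L' → L and build the canonical LR(0) collection (I0 = CLOSURE({[L' → . L]}), then GOTO on every symbol after a dot until no new states appear). It has 10 states:
  I0: { [A → . A f], [A → . f g L], [L → . A g], [L → . a -], [L' → . L] }  — shift
  I1: { [A → A . f], [L → A . g] }  — shift
  I2: { [L' → L .] }  — accept
  I3: { [L → a . -] }  — shift
  I4: { [A → f . g L] }  — shift
  I5: { [A → . A f], [A → . f g L], [A → f g . L], [L → . A g], [L → . a -] }  — shift
  I6: { [A → f g L .] }  — reduce
  I7: { [L → a - .] }  — reduce
  I8: { [A → A f .] }  — reduce
  I9: { [L → A g .] }  — reduce

Every state is either a pure shift/goto state or contains exactly one complete item and nothing to shift — no conflicts. The grammar is LR(0).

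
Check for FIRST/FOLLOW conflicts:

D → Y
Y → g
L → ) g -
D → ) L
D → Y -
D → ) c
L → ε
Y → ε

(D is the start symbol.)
A FIRST/FOLLOW conflict occurs when a non-terminal N has a nullable alternative N → β (β ⇒* ε) and another alternative N → α with FIRST(α) ∩ FOLLOW(N) ≠ ∅: on such a lookahead the parser cannot decide between expanding α and letting N vanish via β.

Nullable non-terminals: D, L, Y.
FIRST sets used below: FIRST(Y) = { 'g', ε }

D: nullable alternative(s) D → Y; FOLLOW(D) = { $ }
  D → Y: FIRST \ {ε} = { 'g' } — this is the only nullable alternative, skip
  D → ) L: FIRST \ {ε} = { ')' } — disjoint from FOLLOW(D)
  D → Y -: FIRST \ {ε} = { '-', 'g' } — disjoint from FOLLOW(D)
  D → ) c: FIRST \ {ε} = { ')' } — disjoint from FOLLOW(D)

L: nullable alternative(s) L → ε; FOLLOW(L) = { $ }
  L → ) g -: FIRST \ {ε} = { ')' } — disjoint from FOLLOW(L)
  L → ε: FIRST \ {ε} = { } — this is the only nullable alternative, skip

Y: nullable alternative(s) Y → ε; FOLLOW(Y) = { $, '-' }
  Y → g: FIRST \ {ε} = { 'g' } — disjoint from FOLLOW(Y)
  Y → ε: FIRST \ {ε} = { } — this is the only nullable alternative, skip

No FIRST/FOLLOW conflicts found.

Answer: No FIRST/FOLLOW conflicts.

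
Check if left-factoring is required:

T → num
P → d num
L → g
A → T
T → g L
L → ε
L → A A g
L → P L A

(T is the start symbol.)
Left-factoring is needed when two productions for the same non-terminal
share a common prefix on the right-hand side.

Productions for T:
  T → num
  T → g L
Productions for L:
  L → g
  L → ε
  L → A A g
  L → P L A

No common prefixes found.

Answer: No, left-factoring is not needed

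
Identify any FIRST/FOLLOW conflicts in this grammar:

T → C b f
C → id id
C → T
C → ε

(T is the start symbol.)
Yes. C → T with FOLLOW(C) on { 'b' }

A FIRST/FOLLOW conflict occurs when a non-terminal N has a nullable alternative N → β (β ⇒* ε) and another alternative N → α with FIRST(α) ∩ FOLLOW(N) ≠ ∅: on such a lookahead the parser cannot decide between expanding α and letting N vanish via β.

Nullable non-terminals: C.
FIRST sets used below: FIRST(T) = { 'b', 'id' }

C: nullable alternative(s) C → ε; FOLLOW(C) = { 'b' }
  C → id id: FIRST \ {ε} = { 'id' } — disjoint from FOLLOW(C)
  C → T: FIRST \ {ε} = { 'b', 'id' } — overlaps FOLLOW(C) on { 'b' }: CONFLICT
  C → ε: FIRST \ {ε} = { } — this is the only nullable alternative, skip

T has no nullable alternative, so no FIRST/FOLLOW check is needed there.

So the grammar has 1 FIRST/FOLLOW conflict (marked CONFLICT above).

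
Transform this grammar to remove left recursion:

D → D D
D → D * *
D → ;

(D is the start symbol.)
D → ; D'
D' → D D'
D' → * * D'
D' → ε

D is directly left-recursive. The standard transformation for
  A → A α₁ | ... | A α_m | β₁ | ... | β_n
is
  A  → β₁ A' | ... | β_n A'
  A' → α₁ A' | ... | α_m A' | ε

D → ; becomes D → ; D'
D → D D becomes D' → D D'
D → D * * becomes D' → * * D'
Add D' → ε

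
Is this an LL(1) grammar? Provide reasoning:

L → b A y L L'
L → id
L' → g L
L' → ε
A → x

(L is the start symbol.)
A grammar is LL(1) if for each non-terminal N with multiple productions, the predict sets of those productions are pairwise disjoint, where PREDICT(N → α) = (FIRST(α) \ {ε}) ∪ (FOLLOW(N) if α ⇒* ε).

Relevant sets:
  FOLLOW(L') = { $, 'g' }

For L:
  PREDICT(L → b A y L L') = { 'b' }
  PREDICT(L → id) = { 'id' }
For L':
  PREDICT(L' → g L) = { 'g' }
  PREDICT(L' → ε) = { $, 'g' }
A has a single production, so nothing to check there.

Conflict found: Predict set conflict for L': { 'g' }
The grammar is NOT LL(1).

Answer: No. Predict set conflict for L': { 'g' }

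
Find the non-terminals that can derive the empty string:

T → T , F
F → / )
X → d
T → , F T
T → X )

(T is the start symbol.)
None

A non-terminal is nullable if it can derive ε (the empty string): either it has an ε-production, or it has a production whose right-hand side consists entirely of nullable non-terminals.

There are no ε-productions, so no non-terminal can derive ε.
No non-terminals are nullable.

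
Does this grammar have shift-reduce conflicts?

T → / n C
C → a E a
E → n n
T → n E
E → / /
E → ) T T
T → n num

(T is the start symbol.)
No shift-reduce conflicts

Augment with T' → T and build the canonical LR(0) collection (I0 = CLOSURE({[T' → . T]}), then GOTO on every symbol after a dot until no new states appear). It has 18 states:
  I0: { [T → . / n C], [T → . n E], [T → . n num], [T' → . T] }  — shift
  I1: { [T → / . n C] }  — shift
  I2: { [T' → T .] }  — accept
  I3: { [E → . ) T T], [E → . / /], [E → . n n], [T → n . E], [T → n . num] }  — shift
  I4: { [E → ) . T T], [T → . / n C], [T → . n E], [T → . n num] }  — shift
  I5: { [E → / . /] }  — shift
  I6: { [T → n E .] }  — reduce
  I7: { [E → n . n] }  — shift
  I8: { [T → n num .] }  — reduce
  I9: { [E → n n .] }  — reduce
  I10: { [E → / / .] }  — reduce
  I11: { [E → ) T . T], [T → . / n C], [T → . n E], [T → . n num] }  — shift
  I12: { [E → ) T T .] }  — reduce
  I13: { [C → . a E a], [T → / n . C] }  — shift
  I14: { [T → / n C .] }  — reduce
  I15: { [C → a . E a], [E → . ) T T], [E → . / /], [E → . n n] }  — shift
  I16: { [C → a E . a] }  — shift
  I17: { [C → a E a .] }  — reduce

No state contains both a complete item and a shift item.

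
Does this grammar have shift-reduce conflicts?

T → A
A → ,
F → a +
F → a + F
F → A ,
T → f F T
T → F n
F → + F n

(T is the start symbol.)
Augment with T' → T and build the canonical LR(0) collection (I0 = CLOSURE({[T' → . T]}), then GOTO on every symbol after a dot until no new states appear). It has 17 states:
  I0: { [A → . ,], [F → . + F n], [F → . A ,], [F → . a + F], [F → . a +], [T → . A], [T → . F n], [T → . f F T], [T' → . T] }  — shift
  I1: { [A → . ,], [F → + . F n], [F → . + F n], [F → . A ,], [F → . a + F], [F → . a +] }  — shift
  I2: { [A → , .] }  — reduce
  I3: { [F → A . ,], [T → A .] }  — shift, reduce
  I4: { [T → F . n] }  — shift
  I5: { [T' → T .] }  — accept
  I6: { [F → a . + F], [F → a . +] }  — shift
  I7: { [A → . ,], [F → . + F n], [F → . A ,], [F → . a + F], [F → . a +], [T → f . F T] }  — shift
  I8: { [F → A . ,] }  — shift
  I9: { [A → . ,], [F → . + F n], [F → . A ,], [F → . a + F], [F → . a +], [T → . A], [T → . F n], [T → . f F T], [T → f F . T] }  — shift
  I10: { [T → f F T .] }  — reduce
  I11: { [F → A , .] }  — reduce
  I12: { [A → . ,], [F → . + F n], [F → . A ,], [F → . a + F], [F → . a +], [F → a + . F], [F → a + .] }  — shift, reduce
  I13: { [F → a + F .] }  — reduce
  I14: { [T → F n .] }  — reduce
  I15: { [F → + F . n] }  — shift
  I16: { [F → + F n .] }  — reduce

I3 contains reduce item [T → A .] and shift item [F → A . ,] — shift-reduce conflict.
I12 contains reduce item [F → a + .] and shift items [A → . ,], [F → . + F n], [F → . a +], [F → . a + F] — shift-reduce conflict.

Answer: Yes — I3: [T → A .] vs [F → A . ,]; I12: [F → a + .] vs [A → . ,]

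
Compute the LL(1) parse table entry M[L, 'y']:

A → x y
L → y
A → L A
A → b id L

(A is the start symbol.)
To find M[L, 'y'], we find productions for L where 'y' is in the predict set (PREDICT(N → α) = (FIRST(α) \ {ε}) ∪ (FOLLOW(N) if α ⇒* ε)).

L → y: PREDICT = { 'y' }
  'y' is in predict set, so this production goes in M[L, 'y']

M[L, 'y'] = L → y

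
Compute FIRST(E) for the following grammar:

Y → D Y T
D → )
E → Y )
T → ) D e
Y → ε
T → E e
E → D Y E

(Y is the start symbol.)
{ ')' }

FIRST sets of the other non-terminals involved (by the same procedure, iterated to a fixed point):
  FIRST(Y) = { ')', ε }
  FIRST(D) = { ')' }

From E → Y ):
  - Y is a non-terminal: add FIRST(Y) \ {ε} = { ')' }
    Y is nullable, so continue to the next symbol
  - ')' is a terminal: add ')' and stop
From E → D Y E:
  - D is a non-terminal: add FIRST(D) \ {ε} = { ')' }
    D is not nullable, so stop

Collecting: FIRST(E) = { ')' }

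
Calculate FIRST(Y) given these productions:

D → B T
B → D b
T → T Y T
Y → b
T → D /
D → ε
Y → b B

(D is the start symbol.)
{ 'b' }

To compute FIRST(Y), examine every production with Y on the left-hand side, reading each right-hand side left to right until a non-nullable symbol is reached.

From Y → b:
  - b is a terminal: add 'b' and stop
From Y → b B:
  - b is a terminal: add 'b' and stop

Collecting: FIRST(Y) = { 'b' }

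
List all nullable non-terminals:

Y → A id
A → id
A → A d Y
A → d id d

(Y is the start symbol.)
A non-terminal is nullable if it can derive ε (the empty string): either it has an ε-production, or it has a production whose right-hand side consists entirely of nullable non-terminals.

There are no ε-productions, so no non-terminal can derive ε.
No non-terminals are nullable.

Answer: None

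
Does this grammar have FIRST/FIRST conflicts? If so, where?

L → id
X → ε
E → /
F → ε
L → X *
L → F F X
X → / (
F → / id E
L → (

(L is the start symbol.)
A FIRST/FIRST conflict occurs when two productions N → α and N → β for the same non-terminal have FIRST(α) ∩ FIRST(β) ≠ ∅ (with ε ∈ FIRST of a nullable right-hand side, so two nullable alternatives also conflict).

FIRST sets of the non-terminals at (or reachable through a nullable prefix from) the front of some alternative:
  FIRST(X) = { '/', ε }
  FIRST(F) = { '/', ε }

Productions for L:
  L → id: FIRST = { 'id' }
  L → X *: FIRST = { '*', '/' }
  L → F F X: FIRST = { '/', ε }
  L → (: FIRST = { '(' }
Productions for X:
  X → ε: FIRST = { ε }
  X → / (: FIRST = { '/' }
Productions for F:
  F → ε: FIRST = { ε }
  F → / id E: FIRST = { '/' }
E has only one production, so no FIRST/FIRST conflict is possible there.

Conflict for L: L → X * and L → F F X
  Overlap: { '/' }

Answer: Yes. L → X '*' / L → F F X on { '/' }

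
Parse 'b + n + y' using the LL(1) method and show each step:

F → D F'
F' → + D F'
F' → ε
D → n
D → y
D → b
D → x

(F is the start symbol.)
LL(1) parsing maintains a stack (initially the start symbol over $) and the input. At each step: if the stack top is a terminal, match it against the current input token; if it is a non-terminal N, replace it with the RHS of M[N, lookahead] (the unique production whose predict set contains the lookahead).

Stack is shown with the top on the left.

Stack     Input        Action
-----------------------------
F $       b + n + y $  output F → D F'
D F' $    b + n + y $  output D → b
b F' $    b + n + y $  match 'b'
F' $      + n + y $    output F' → + D F'
+ D F' $  + n + y $    match '+'
D F' $    n + y $      output D → n
n F' $    n + y $      match 'n'
F' $      + y $        output F' → + D F'
+ D F' $  + y $        match '+'
D F' $    y $          output D → y
y F' $    y $          match 'y'
F' $      $            output F' → ε
$         $            accept

The string is accepted.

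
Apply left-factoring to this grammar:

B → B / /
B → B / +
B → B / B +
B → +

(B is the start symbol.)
B → B / B'
B' → /
B' → +
B' → B +
B → +

Left-factoring transforms A → αβ₁ | αβ₂ into A → αA' and A' → β₁ | β₂
(α is the longest common prefix among the alternatives). Repeat until
no nonterminal has two alternatives with a common prefix.

Round 1: B has alternatives sharing prefix 'B /'. Introduce B': B → B / B'
  Add: B' → /
  Add: B' → +
  Add: B' → B +

No remaining common prefixes — done.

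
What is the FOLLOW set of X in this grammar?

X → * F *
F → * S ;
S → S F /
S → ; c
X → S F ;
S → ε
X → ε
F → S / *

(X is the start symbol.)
{ $ }

To compute FOLLOW(X), find every occurrence of X on a right-hand side N → α X β: add FIRST(β) \ {ε}, and if β is empty or nullable also add FOLLOW(N). Iterate to a fixed point.

X is the start symbol, so $ ∈ FOLLOW(X).
X does not occur on any right-hand side.

Taking the union: FOLLOW(X) = { $ }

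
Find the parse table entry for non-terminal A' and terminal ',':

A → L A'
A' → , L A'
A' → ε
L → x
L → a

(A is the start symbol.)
To find M[A', ','], we find productions for A' where ',' is in the predict set (PREDICT(N → α) = (FIRST(α) \ {ε}) ∪ (FOLLOW(N) if α ⇒* ε)).

Relevant sets:
  FOLLOW(A') = { $ }

A' → , L A': PREDICT = { ',' }
  ',' is in predict set, so this production goes in M[A', ',']
A' → ε: PREDICT = { $ }

M[A', ','] = A' → , L A'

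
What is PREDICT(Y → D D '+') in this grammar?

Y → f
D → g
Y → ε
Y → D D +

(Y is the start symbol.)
PREDICT(Y → D D '+') = (FIRST(RHS) \ {ε}) ∪ (FOLLOW(Y) if ε ∈ FIRST(RHS), i.e. RHS ⇒* ε)
FIRST(D) = { 'g' }
FIRST(D D '+') = { 'g' }
ε ∉ FIRST(D D '+'), so FOLLOW(Y) is not added.
PREDICT(Y → D D '+') = { 'g' }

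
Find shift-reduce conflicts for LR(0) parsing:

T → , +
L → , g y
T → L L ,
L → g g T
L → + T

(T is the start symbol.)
A shift-reduce conflict occurs when an LR(0) state has both:
  - a complete (reduce) item [A → α .] (dot at the end), and
  - a shift item [B → β . c γ] (dot before a terminal).

Augment with T' → T and build the canonical LR(0) collection (I0 = CLOSURE({[T' → . T]}), then GOTO on every symbol after a dot until no new states appear). It has 15 states:
  I0: { [L → . + T], [L → . , g y], [L → . g g T], [T → . , +], [T → . L L ,], [T' → . T] }  — shift
  I1: { [L → + . T], [L → . + T], [L → . , g y], [L → . g g T], [T → . , +], [T → . L L ,] }  — shift
  I2: { [L → , . g y], [T → , . +] }  — shift
  I3: { [L → . + T], [L → . , g y], [L → . g g T], [T → L . L ,] }  — shift
  I4: { [T' → T .] }  — accept
  I5: { [L → g . g T] }  — shift
  I6: { [L → . + T], [L → . , g y], [L → . g g T], [L → g g . T], [T → . , +], [T → . L L ,] }  — shift
  I7: { [L → g g T .] }  — reduce
  I8: { [L → , . g y] }  — shift
  I9: { [T → L L . ,] }  — shift
  I10: { [T → L L , .] }  — reduce
  I11: { [L → , g . y] }  — shift
  I12: { [L → , g y .] }  — reduce
  I13: { [T → , + .] }  — reduce
  I14: { [L → + T .] }  — reduce

No state contains both a complete item and a shift item.

Answer: No shift-reduce conflicts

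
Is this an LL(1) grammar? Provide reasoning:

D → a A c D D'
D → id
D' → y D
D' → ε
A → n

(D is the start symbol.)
Relevant sets:
  FOLLOW(D') = { $, 'y' }

For D:
  PREDICT(D → a A c D D') = { 'a' }
  PREDICT(D → id) = { 'id' }
For D':
  PREDICT(D' → y D) = { 'y' }
  PREDICT(D' → ε) = { $, 'y' }
A has a single production, so nothing to check there.

Conflict found: Predict set conflict for D': { 'y' }
The grammar is NOT LL(1).

Answer: No. Predict set conflict for D': { 'y' }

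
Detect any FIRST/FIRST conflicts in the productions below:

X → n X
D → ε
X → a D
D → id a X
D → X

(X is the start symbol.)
A FIRST/FIRST conflict occurs when two productions N → α and N → β for the same non-terminal have FIRST(α) ∩ FIRST(β) ≠ ∅ (with ε ∈ FIRST of a nullable right-hand side, so two nullable alternatives also conflict).

FIRST sets of the non-terminals at (or reachable through a nullable prefix from) the front of some alternative:
  FIRST(X) = { 'a', 'n' }

Productions for X:
  X → n X: FIRST = { 'n' }
  X → a D: FIRST = { 'a' }
Productions for D:
  D → ε: FIRST = { ε }
  D → id a X: FIRST = { 'id' }
  D → X: FIRST = { 'a', 'n' }

All alternatives of each non-terminal have pairwise disjoint FIRST sets.

Answer: No FIRST/FIRST conflicts.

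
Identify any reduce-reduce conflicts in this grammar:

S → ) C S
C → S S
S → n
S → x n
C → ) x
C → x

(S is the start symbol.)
Augment with S' → S and build the canonical LR(0) collection (I0 = CLOSURE({[S' → . S]}), then GOTO on every symbol after a dot until no new states appear). It has 13 states:
  I0: { [S → . ) C S], [S → . n], [S → . x n], [S' → . S] }  — shift
  I1: { [C → . ) x], [C → . S S], [C → . x], [S → ) . C S], [S → . ) C S], [S → . n], [S → . x n] }  — shift
  I2: { [S' → S .] }  — accept
  I3: { [S → n .] }  — reduce
  I4: { [S → x . n] }  — shift
  I5: { [S → x n .] }  — reduce
  I6: { [C → ) . x], [C → . ) x], [C → . S S], [C → . x], [S → ) . C S], [S → . ) C S], [S → . n], [S → . x n] }  — shift
  I7: { [S → ) C . S], [S → . ) C S], [S → . n], [S → . x n] }  — shift
  I8: { [C → S . S], [S → . ) C S], [S → . n], [S → . x n] }  — shift
  I9: { [C → x .], [S → x . n] }  — shift, reduce
  I10: { [C → S S .] }  — reduce
  I11: { [S → ) C S .] }  — reduce
  I12: { [C → ) x .], [C → x .], [S → x . n] }  — shift, 2 reduces

I12 contains complete items [C → ) x .], [C → x .] — reduce-reduce conflict.

Answer: Yes — I12: [C → ) x .] vs [C → x .]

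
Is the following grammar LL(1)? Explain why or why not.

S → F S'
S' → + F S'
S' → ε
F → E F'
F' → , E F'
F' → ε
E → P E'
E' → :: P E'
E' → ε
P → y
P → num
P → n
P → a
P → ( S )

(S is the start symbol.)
Yes, the grammar is LL(1).

A grammar is LL(1) if for each non-terminal N with multiple productions, the predict sets of those productions are pairwise disjoint, where PREDICT(N → α) = (FIRST(α) \ {ε}) ∪ (FOLLOW(N) if α ⇒* ε).

Relevant sets:
  FOLLOW(S') = { $, ')' }
  FOLLOW(F') = { $, ')', '+' }
  FOLLOW(E') = { $, ')', '+', ',' }

For S':
  PREDICT(S' → '+' F S') = { '+' }
  PREDICT(S' → ε) = { $, ')' }
For F':
  PREDICT(F' → ',' E F') = { ',' }
  PREDICT(F' → ε) = { $, ')', '+' }
For E':
  PREDICT(E' → :: P E') = { '::' }
  PREDICT(E' → ε) = { $, ')', '+', ',' }
For P:
  PREDICT(P → y) = { 'y' }
  PREDICT(P → num) = { 'num' }
  PREDICT(P → n) = { 'n' }
  PREDICT(P → a) = { 'a' }
  PREDICT(P → '(' S ')') = { '(' }
S, F, E have a single production, so nothing to check there.

All predict sets are disjoint. The grammar IS LL(1).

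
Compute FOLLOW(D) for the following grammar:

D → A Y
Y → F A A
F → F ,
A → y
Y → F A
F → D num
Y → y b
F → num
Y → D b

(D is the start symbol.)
D is the start symbol, so $ ∈ FOLLOW(D).
In F → D num: D is followed by num, add FIRST(num) \ {ε} = { 'num' }
In Y → D b: D is followed by b, add FIRST(b) \ {ε} = { 'b' }

Taking the union: FOLLOW(D) = { $, 'b', 'num' }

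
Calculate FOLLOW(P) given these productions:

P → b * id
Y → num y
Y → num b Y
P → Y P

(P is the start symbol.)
{ $ }

To compute FOLLOW(P), find every occurrence of P on a right-hand side N → α P β: add FIRST(β) \ {ε}, and if β is empty or nullable also add FOLLOW(N). Iterate to a fixed point.

P is the start symbol, so $ ∈ FOLLOW(P).
In P → Y P: P is at the end; this adds FOLLOW(P) to itself — nothing new

Taking the union: FOLLOW(P) = { $ }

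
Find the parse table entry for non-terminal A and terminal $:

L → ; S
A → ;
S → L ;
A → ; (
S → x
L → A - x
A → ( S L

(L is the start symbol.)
To find M[A, $], we find productions for A where $ is in the predict set (PREDICT(N → α) = (FIRST(α) \ {ε}) ∪ (FOLLOW(N) if α ⇒* ε)).

A → ;: PREDICT = { ';' }
A → ; (: PREDICT = { ';' }
A → ( S L: PREDICT = { '(' }

M[A, $] is empty (no production applies)

Answer: Empty (error entry)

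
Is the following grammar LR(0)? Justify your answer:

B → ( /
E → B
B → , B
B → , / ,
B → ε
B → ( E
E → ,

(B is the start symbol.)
No. Shift-reduce conflict between [B → .] and [B → . ( /]

A grammar is LR(0) if no state in the canonical LR(0) collection has:
  - both a shift item (dot before a terminal) and a complete item (shift-reduce conflict), or
  - two or more complete items (reduce-reduce conflict; the accept item [B' → B .] counts as a complete item here).

Augment with B' → B and build the canonical LR(0) collection (I0 = CLOSURE({[B' → . B]}), then GOTO on every symbol after a dot until no new states appear). It has 11 states:
  I0: { [B → . ( /], [B → . ( E], [B → . , / ,], [B → . , B], [B → .], [B' → . B] }  — shift, reduce
  I1: { [B → ( . /], [B → ( . E], [B → . ( /], [B → . ( E], [B → . , / ,], [B → . , B], [B → .], [E → . ,], [E → . B] }  — shift, reduce
  I2: { [B → , . / ,], [B → , . B], [B → . ( /], [B → . ( E], [B → . , / ,], [B → . , B], [B → .] }  — shift, reduce
  I3: { [B' → B .] }  — accept
  I4: { [B → , / . ,] }  — shift
  I5: { [B → , B .] }  — reduce
  I6: { [B → , / , .] }  — reduce
  I7: { [B → , . / ,], [B → , . B], [B → . ( /], [B → . ( E], [B → . , / ,], [B → . , B], [B → .], [E → , .] }  — shift, 2 reduces
  I8: { [B → ( / .] }  — reduce
  I9: { [E → B .] }  — reduce
  I10: { [B → ( E .] }  — reduce

Conflict in state I0:
  Shift-reduce conflict between [B → .] and [B → . ( /]
So the grammar is NOT LR(0).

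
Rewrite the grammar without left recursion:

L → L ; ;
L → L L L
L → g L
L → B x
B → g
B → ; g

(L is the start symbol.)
L is directly left-recursive. The standard transformation for
  A → A α₁ | ... | A α_m | β₁ | ... | β_n
is
  A  → β₁ A' | ... | β_n A'
  A' → α₁ A' | ... | α_m A' | ε

L → g L becomes L → g L L'
L → B x becomes L → B x L'
L → L ; ; becomes L' → ; ; L'
L → L L L becomes L' → L L L'
Add L' → ε

Productions for other non-terminals are unchanged:
  B → g
  B → ; g

Resulting grammar:
L → g L L'
L → B x L'
L' → ; ; L'
L' → L L L'
L' → ε
B → g
B → ; g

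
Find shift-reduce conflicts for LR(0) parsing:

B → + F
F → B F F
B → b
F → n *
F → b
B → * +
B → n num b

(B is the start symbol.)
No shift-reduce conflicts

Augment with B' → B and build the canonical LR(0) collection (I0 = CLOSURE({[B' → . B]}), then GOTO on every symbol after a dot until no new states appear). It has 16 states:
  I0: { [B → . * +], [B → . + F], [B → . b], [B → . n num b], [B' → . B] }  — shift
  I1: { [B → * . +] }  — shift
  I2: { [B → + . F], [B → . * +], [B → . + F], [B → . b], [B → . n num b], [F → . B F F], [F → . b], [F → . n *] }  — shift
  I3: { [B' → B .] }  — accept
  I4: { [B → b .] }  — reduce
  I5: { [B → n . num b] }  — shift
  I6: { [B → n num . b] }  — shift
  I7: { [B → n num b .] }  — reduce
  I8: { [B → . * +], [B → . + F], [B → . b], [B → . n num b], [F → . B F F], [F → . b], [F → . n *], [F → B . F F] }  — shift
  I9: { [B → + F .] }  — reduce
  I10: { [B → b .], [F → b .] }  — 2 reduces
  I11: { [B → n . num b], [F → n . *] }  — shift
  I12: { [F → n * .] }  — reduce
  I13: { [B → . * +], [B → . + F], [B → . b], [B → . n num b], [F → . B F F], [F → . b], [F → . n *], [F → B F . F] }  — shift
  I14: { [F → B F F .] }  — reduce
  I15: { [B → * + .] }  — reduce

No state contains both a complete item and a shift item.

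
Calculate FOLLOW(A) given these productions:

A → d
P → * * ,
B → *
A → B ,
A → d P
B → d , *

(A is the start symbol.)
A is the start symbol, so $ ∈ FOLLOW(A).
A does not occur on any right-hand side.

Taking the union: FOLLOW(A) = { $ }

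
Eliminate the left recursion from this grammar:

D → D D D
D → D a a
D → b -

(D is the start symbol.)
D is directly left-recursive. The standard transformation for
  A → A α₁ | ... | A α_m | β₁ | ... | β_n
is
  A  → β₁ A' | ... | β_n A'
  A' → α₁ A' | ... | α_m A' | ε

D → b - becomes D → b - D'
D → D D D becomes D' → D D D'
D → D a a becomes D' → a a D'
Add D' → ε

Resulting grammar:
D → b - D'
D' → D D D'
D' → a a D'
D' → ε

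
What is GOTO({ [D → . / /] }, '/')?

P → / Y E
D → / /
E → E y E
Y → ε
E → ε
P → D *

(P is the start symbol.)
GOTO(I, '/') = CLOSURE({ [A → αX.β] : [A → α.Xβ] ∈ I, X = '/' })

Items with dot before '/', with the dot advanced:
  [D → . / /] → [D → / . /]
Closure adds nothing (no advanced item has the dot before a non-terminal).

GOTO = { [D → / . /] }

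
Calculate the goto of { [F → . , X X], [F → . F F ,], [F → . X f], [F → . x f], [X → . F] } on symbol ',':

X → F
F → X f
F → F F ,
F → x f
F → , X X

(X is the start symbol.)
{ [F → , . X X], [F → . , X X], [F → . F F ,], [F → . X f], [F → . x f], [X → . F] }

GOTO(I, ',') = CLOSURE({ [A → αX.β] : [A → α.Xβ] ∈ I, X = ',' })

Items with dot before ',', with the dot advanced:
  [F → . , X X] → [F → , . X X]
Closure of the advanced items:
  [F → , . X X] has the dot before X: add [X → . F]
  [X → . F] has the dot before F: add [F → . X f], [F → . F F ,], [F → . x f], [F → . , X X]

GOTO = { [F → , . X X], [F → . , X X], [F → . F F ,], [F → . X f], [F → . x f], [X → . F] }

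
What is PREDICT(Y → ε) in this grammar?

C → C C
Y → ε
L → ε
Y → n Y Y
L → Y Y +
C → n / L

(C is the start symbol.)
{ '+', 'n' }

PREDICT(Y → ε) = (FIRST(RHS) \ {ε}) ∪ (FOLLOW(Y) if ε ∈ FIRST(RHS), i.e. RHS ⇒* ε)
The right-hand side is ε (FIRST(ε) = { ε }), so the predict set is FOLLOW(Y) = { '+', 'n' }
PREDICT(Y → ε) = { '+', 'n' }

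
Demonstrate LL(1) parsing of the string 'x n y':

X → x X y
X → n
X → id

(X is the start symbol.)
Stack is shown with the top on the left.

Stack    Input    Action
------------------------
X $      x n y $  output X → x X y
x X y $  x n y $  match 'x'
X y $    n y $    output X → n
n y $    n y $    match 'n'
y $      y $      match 'y'
$        $        accept

The string is accepted.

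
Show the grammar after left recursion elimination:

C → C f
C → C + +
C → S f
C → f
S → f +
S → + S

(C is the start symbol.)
C is directly left-recursive. The standard transformation for
  A → A α₁ | ... | A α_m | β₁ | ... | β_n
is
  A  → β₁ A' | ... | β_n A'
  A' → α₁ A' | ... | α_m A' | ε

C → S f becomes C → S f C'
C → f becomes C → f C'
C → C f becomes C' → f C'
C → C + + becomes C' → + + C'
Add C' → ε

Productions for other non-terminals are unchanged:
  S → f +
  S → + S

Resulting grammar:
C → S f C'
C → f C'
C' → f C'
C' → + + C'
C' → ε
S → f +
S → + S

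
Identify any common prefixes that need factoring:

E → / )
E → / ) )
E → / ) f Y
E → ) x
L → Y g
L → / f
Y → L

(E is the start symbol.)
Yes, E has productions with common prefix '/ )'

Left-factoring is needed when two productions for the same non-terminal
share a common prefix on the right-hand side.

Productions for E:
  E → / )
  E → / ) )
  E → / ) f Y
  E → ) x
Productions for L:
  L → Y g
  L → / f

Found common prefix '/ )' in productions for E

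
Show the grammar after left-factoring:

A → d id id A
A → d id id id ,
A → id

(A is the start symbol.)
A → d id id A'
A' → A
A' → id ,
A → id

Left-factoring transforms A → αβ₁ | αβ₂ into A → αA' and A' → β₁ | β₂
(α is the longest common prefix among the alternatives). Repeat until
no nonterminal has two alternatives with a common prefix.

Round 1: A has alternatives sharing prefix 'd id id'. Introduce A': A → d id id A'
  Add: A' → A
  Add: A' → id ,

No remaining common prefixes — done.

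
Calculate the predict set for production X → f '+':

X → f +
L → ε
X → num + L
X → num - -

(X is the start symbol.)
{ 'f' }

PREDICT(X → f '+') = (FIRST(RHS) \ {ε}) ∪ (FOLLOW(X) if ε ∈ FIRST(RHS), i.e. RHS ⇒* ε)
FIRST(f '+') = { 'f' }
ε ∉ FIRST(f '+'), so FOLLOW(X) is not added.
PREDICT(X → f '+') = { 'f' }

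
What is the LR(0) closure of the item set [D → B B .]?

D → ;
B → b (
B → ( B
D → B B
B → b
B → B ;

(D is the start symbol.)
{ [D → B B .] }

To compute CLOSURE, for each item [A → α.Bβ] where B is a non-terminal, add [B → .γ] for all productions B → γ; repeat for the newly added items until nothing changes.

Start with: [D → B B .]
The dot is at the end, so nothing is added.

CLOSURE = { [D → B B .] }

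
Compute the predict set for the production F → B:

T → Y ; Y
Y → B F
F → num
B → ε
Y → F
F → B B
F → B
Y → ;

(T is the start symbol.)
{ $, ';' }

PREDICT(F → B) = (FIRST(RHS) \ {ε}) ∪ (FOLLOW(F) if ε ∈ FIRST(RHS), i.e. RHS ⇒* ε)
FIRST(B) = { ε }
FIRST(B) = { ε }
ε ∈ FIRST(B) (the right-hand side is nullable), so add FOLLOW(F) = { $, ';' }
PREDICT(F → B) = { $, ';' }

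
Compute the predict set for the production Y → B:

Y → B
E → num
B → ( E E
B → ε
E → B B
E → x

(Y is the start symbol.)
PREDICT(Y → B) = (FIRST(RHS) \ {ε}) ∪ (FOLLOW(Y) if ε ∈ FIRST(RHS), i.e. RHS ⇒* ε)
FIRST(B) = { '(', ε }
FIRST(B) = { '(', ε }
ε ∈ FIRST(B) (the right-hand side is nullable), so add FOLLOW(Y) = { $ }
PREDICT(Y → B) = { $, '(' }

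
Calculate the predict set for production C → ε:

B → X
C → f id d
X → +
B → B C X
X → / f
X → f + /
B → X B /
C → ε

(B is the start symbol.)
PREDICT(C → ε) = (FIRST(RHS) \ {ε}) ∪ (FOLLOW(C) if ε ∈ FIRST(RHS), i.e. RHS ⇒* ε)
The right-hand side is ε (FIRST(ε) = { ε }), so the predict set is FOLLOW(C) = { '+', '/', 'f' }
PREDICT(C → ε) = { '+', '/', 'f' }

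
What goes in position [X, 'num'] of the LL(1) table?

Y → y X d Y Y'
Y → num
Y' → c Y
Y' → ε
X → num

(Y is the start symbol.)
X → num

To find M[X, 'num'], we find productions for X where 'num' is in the predict set (PREDICT(N → α) = (FIRST(α) \ {ε}) ∪ (FOLLOW(N) if α ⇒* ε)).

X → num: PREDICT = { 'num' }
  'num' is in predict set, so this production goes in M[X, 'num']

M[X, 'num'] = X → num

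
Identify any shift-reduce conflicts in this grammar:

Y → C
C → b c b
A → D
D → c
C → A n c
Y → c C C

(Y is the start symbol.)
A shift-reduce conflict occurs when an LR(0) state has both:
  - a complete (reduce) item [A → α .] (dot at the end), and
  - a shift item [B → β . c γ] (dot before a terminal).

Augment with Y' → Y and build the canonical LR(0) collection (I0 = CLOSURE({[Y' → . Y]}), then GOTO on every symbol after a dot until no new states appear). It has 14 states:
  I0: { [A → . D], [C → . A n c], [C → . b c b], [D → . c], [Y → . C], [Y → . c C C], [Y' → . Y] }  — shift
  I1: { [C → A . n c] }  — shift
  I2: { [Y → C .] }  — reduce
  I3: { [A → D .] }  — reduce
  I4: { [Y' → Y .] }  — accept
  I5: { [C → b . c b] }  — shift
  I6: { [A → . D], [C → . A n c], [C → . b c b], [D → . c], [D → c .], [Y → c . C C] }  — shift, reduce
  I7: { [A → . D], [C → . A n c], [C → . b c b], [D → . c], [Y → c C . C] }  — shift
  I8: { [D → c .] }  — reduce
  I9: { [Y → c C C .] }  — reduce
  I10: { [C → b c . b] }  — shift
  I11: { [C → b c b .] }  — reduce
  I12: { [C → A n . c] }  — shift
  I13: { [C → A n c .] }  — reduce

I6 contains reduce item [D → c .] and shift items [C → . b c b], [D → . c] — shift-reduce conflict.

Answer: Yes — I6: [D → c .] vs [C → . b c b]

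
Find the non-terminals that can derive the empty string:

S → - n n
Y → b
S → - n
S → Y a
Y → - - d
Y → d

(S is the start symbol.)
None

A non-terminal is nullable if it can derive ε (the empty string): either it has an ε-production, or it has a production whose right-hand side consists entirely of nullable non-terminals.

There are no ε-productions, so no non-terminal can derive ε.
No non-terminals are nullable.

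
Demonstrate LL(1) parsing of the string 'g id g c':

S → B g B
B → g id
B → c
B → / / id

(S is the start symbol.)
LL(1) parsing maintains a stack (initially the start symbol over $) and the input. At each step: if the stack top is a terminal, match it against the current input token; if it is a non-terminal N, replace it with the RHS of M[N, lookahead] (the unique production whose predict set contains the lookahead).

Stack is shown with the top on the left.

Stack       Input       Action
------------------------------
S $         g id g c $  output S → B g B
B g B $     g id g c $  output B → g id
g id g B $  g id g c $  match 'g'
id g B $    id g c $    match 'id'
g B $       g c $       match 'g'
B $         c $         output B → c
c $         c $         match 'c'
$           $           accept

The string is accepted.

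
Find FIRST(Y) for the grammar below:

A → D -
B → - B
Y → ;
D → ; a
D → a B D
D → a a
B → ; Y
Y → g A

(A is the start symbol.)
{ ';', 'g' }

From Y → ;:
  - ';' is a terminal: add ';' and stop
From Y → g A:
  - g is a terminal: add 'g' and stop

Collecting: FIRST(Y) = { ';', 'g' }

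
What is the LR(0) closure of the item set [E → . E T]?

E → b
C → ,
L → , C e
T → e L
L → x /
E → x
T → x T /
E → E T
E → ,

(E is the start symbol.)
Start with: [E → . E T]
  [E → . E T] has the dot before E: add [E → . b], [E → . x], [E → . ,]
No further items can be added.

CLOSURE = { [E → . ,], [E → . E T], [E → . b], [E → . x] }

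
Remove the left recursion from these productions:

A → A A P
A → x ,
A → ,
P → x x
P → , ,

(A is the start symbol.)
A is directly left-recursive. The standard transformation for
  A → A α₁ | ... | A α_m | β₁ | ... | β_n
is
  A  → β₁ A' | ... | β_n A'
  A' → α₁ A' | ... | α_m A' | ε

A → x , becomes A → x , A'
A → , becomes A → , A'
A → A A P becomes A' → A P A'
Add A' → ε

Productions for other non-terminals are unchanged:
  P → x x
  P → , ,

Resulting grammar:
A → x , A'
A → , A'
A' → A P A'
A' → ε
P → x x
P → , ,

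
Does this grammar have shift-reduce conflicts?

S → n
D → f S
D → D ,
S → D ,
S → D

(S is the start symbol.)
Augment with S' → S and build the canonical LR(0) collection (I0 = CLOSURE({[S' → . S]}), then GOTO on every symbol after a dot until no new states appear). It has 7 states:
  I0: { [D → . D ,], [D → . f S], [S → . D ,], [S → . D], [S → . n], [S' → . S] }  — shift
  I1: { [D → D . ,], [S → D . ,], [S → D .] }  — shift, reduce
  I2: { [S' → S .] }  — accept
  I3: { [D → . D ,], [D → . f S], [D → f . S], [S → . D ,], [S → . D], [S → . n] }  — shift
  I4: { [S → n .] }  — reduce
  I5: { [D → f S .] }  — reduce
  I6: { [D → D , .], [S → D , .] }  — 2 reduces

I1 contains reduce item [S → D .] and shift items [D → D . ,], [S → D . ,] — shift-reduce conflict.

Answer: Yes — I1: [S → D .] vs [D → D . ,]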